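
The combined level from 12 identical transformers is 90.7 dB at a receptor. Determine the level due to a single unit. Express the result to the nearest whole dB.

For N identical incoherent sources L_total = L₁ + 10·log₁₀ N, so L₁ = 90.7 − 10·log₁₀(12) = 90.7 − 10.792.

80 dB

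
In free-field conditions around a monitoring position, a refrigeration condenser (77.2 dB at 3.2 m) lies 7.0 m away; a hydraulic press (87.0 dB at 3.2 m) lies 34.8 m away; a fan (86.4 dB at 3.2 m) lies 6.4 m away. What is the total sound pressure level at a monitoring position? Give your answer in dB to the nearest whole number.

Apply inverse-square spreading to bring every level to the receiver, then sum 10^(L/10).
refrigeration condenser: 77.2 − 20·log₁₀(7.0/3.2) = 77.2 − 6.80 = 70.40 dB.
hydraulic press: 87.0 − 20·log₁₀(34.8/3.2) = 87.0 − 20.73 = 66.27 dB.
fan: 86.4 − 20·log₁₀(6.4/3.2) = 86.4 − 6.02 = 80.38 dB.
Σ 10^(L/10) = 1.243e+08 → L_total = 10·log₁₀(1.243e+08) = 80.95 dB.

81 dB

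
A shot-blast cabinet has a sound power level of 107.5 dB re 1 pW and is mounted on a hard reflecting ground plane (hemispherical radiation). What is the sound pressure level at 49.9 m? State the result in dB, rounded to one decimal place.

65.6 dB

Free-field hemispherical radiation: L_p = L_w − 10·log₁₀(2π·r²), r = 49.9 m.
2π·r² = 1.565e+04 m², 10·log₁₀ of that is 41.944 dB.
L_p = 107.5 − 41.944 = 65.56 dB.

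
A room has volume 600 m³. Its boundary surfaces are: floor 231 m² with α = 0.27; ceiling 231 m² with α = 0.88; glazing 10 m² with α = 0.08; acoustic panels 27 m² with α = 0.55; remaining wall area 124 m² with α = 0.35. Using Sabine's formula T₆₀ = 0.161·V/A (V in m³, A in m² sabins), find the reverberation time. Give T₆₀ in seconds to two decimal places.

0.30 s

Total absorption A = 231·0.27 + 231·0.88 + 10·0.08 + 27·0.55 + 124·0.35 = 324.70 m² sabins.
T₆₀ = 0.161·V/A = 0.161·600/324.70 = 0.298 s.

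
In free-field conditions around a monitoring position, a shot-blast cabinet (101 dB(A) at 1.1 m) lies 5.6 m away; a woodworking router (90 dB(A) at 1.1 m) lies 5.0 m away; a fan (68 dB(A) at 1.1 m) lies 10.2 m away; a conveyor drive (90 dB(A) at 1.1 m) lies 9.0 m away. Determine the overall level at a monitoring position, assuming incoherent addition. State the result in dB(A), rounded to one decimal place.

First find each source's level at the receiver (point-source: −20·log₁₀(r/r_ref)), then combine on an intensity basis.
shot-blast cabinet: 101 − 20·log₁₀(5.6/1.1) = 101 − 14.14 = 86.86 dB(A).
woodworking router: 90 − 20·log₁₀(5.0/1.1) = 90 − 13.15 = 76.85 dB(A).
fan: 68 − 20·log₁₀(10.2/1.1) = 68 − 19.34 = 48.66 dB(A).
conveyor drive: 90 − 20·log₁₀(9.0/1.1) = 90 − 18.26 = 71.74 dB(A).
Σ 10^(L/10) = 5.492e+08 → L_total = 10·log₁₀(5.492e+08) = 87.40 dB(A).

87.4 dB(A)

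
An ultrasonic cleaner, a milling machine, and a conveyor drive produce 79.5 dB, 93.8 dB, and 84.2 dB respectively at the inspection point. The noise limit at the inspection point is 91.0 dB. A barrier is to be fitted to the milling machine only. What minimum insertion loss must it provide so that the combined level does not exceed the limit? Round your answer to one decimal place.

4.2 dB

Everything except the milling machine sums to 10^(79.5/10) + 10^(84.2/10) = 3.522e+08 in linear terms, 85.47 dB.
To meet 91.0 dB overall, the treated milling machine may contribute at most 10^(91.0/10) − 3.522e+08 = 9.068e+08, i.e. 89.57 dB.
So the milling machine must be reduced from 93.8 to 89.57 dB: IL = 4.23 dB.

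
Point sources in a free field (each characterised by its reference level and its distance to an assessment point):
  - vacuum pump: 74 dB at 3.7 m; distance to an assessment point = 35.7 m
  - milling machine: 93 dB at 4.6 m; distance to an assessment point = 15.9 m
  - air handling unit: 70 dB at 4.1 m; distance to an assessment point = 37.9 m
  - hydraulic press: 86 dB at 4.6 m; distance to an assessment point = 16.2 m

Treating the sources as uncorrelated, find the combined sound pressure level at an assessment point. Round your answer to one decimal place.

83.0 dB

First find each source's level at the receiver (point-source: −20·log₁₀(r/r_ref)), then combine on an intensity basis.
vacuum pump: 74 − 20·log₁₀(35.7/3.7) = 74 − 19.69 = 54.31 dB.
milling machine: 93 − 20·log₁₀(15.9/4.6) = 93 − 10.77 = 82.23 dB.
air handling unit: 70 − 20·log₁₀(37.9/4.1) = 70 − 19.32 = 50.68 dB.
hydraulic press: 86 − 20·log₁₀(16.2/4.6) = 86 − 10.94 = 75.06 dB.
Σ 10^(L/10) = 1.995e+08 → L_total = 10·log₁₀(1.995e+08) = 83.00 dB.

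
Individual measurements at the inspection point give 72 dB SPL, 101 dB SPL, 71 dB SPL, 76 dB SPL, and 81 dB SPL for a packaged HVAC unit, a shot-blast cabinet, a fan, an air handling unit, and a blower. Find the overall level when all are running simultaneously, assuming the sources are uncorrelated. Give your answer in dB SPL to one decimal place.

101.1 dB SPL

For uncorrelated sources the intensities add, so convert each level to linear form, sum, and take 10·log₁₀ of the total.
Σ 10^(L/10) = 10^(72/10) + 10^(101/10) + 10^(71/10) + 10^(76/10) + 10^(81/10) = 1.278e+10.
L_total = 10·log₁₀(1.278e+10) = 101.07 dB SPL.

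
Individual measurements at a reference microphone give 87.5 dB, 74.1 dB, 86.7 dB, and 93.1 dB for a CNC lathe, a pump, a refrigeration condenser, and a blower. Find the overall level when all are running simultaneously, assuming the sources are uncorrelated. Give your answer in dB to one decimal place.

94.9 dB

For uncorrelated sources the intensities add, so convert each level to linear form, sum, and take 10·log₁₀ of the total.
Σ 10^(L/10) = 10^(87.5/10) + 10^(74.1/10) + 10^(86.7/10) + 10^(93.1/10) = 3.098e+09.
L_total = 10·log₁₀(3.098e+09) = 94.91 dB.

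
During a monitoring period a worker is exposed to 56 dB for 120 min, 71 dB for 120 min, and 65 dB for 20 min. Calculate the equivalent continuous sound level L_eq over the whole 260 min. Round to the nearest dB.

68 dB

The energy average is taken in the linear domain: L_eq = 10·log₁₀[(Σ tᵢ·10^(Lᵢ/10))/T], T = 260 min.
Σ tᵢ·10^(Lᵢ/10) = 120·10^(56/10) + 120·10^(71/10) + 20·10^(65/10) = 1.622e+09.
L_eq = 10·log₁₀(1.622e+09/260) = 67.95 dB.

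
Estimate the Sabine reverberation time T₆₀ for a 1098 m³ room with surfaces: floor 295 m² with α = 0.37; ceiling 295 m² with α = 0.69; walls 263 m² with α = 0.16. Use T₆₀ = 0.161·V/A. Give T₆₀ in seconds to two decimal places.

0.50 s

A = Σ Sᵢαᵢ = 295·0.37 + 295·0.69 + 263·0.16 = 354.78 m².
T₆₀ = 0.161·V/A = 0.161·1098/354.78 = 0.498 s.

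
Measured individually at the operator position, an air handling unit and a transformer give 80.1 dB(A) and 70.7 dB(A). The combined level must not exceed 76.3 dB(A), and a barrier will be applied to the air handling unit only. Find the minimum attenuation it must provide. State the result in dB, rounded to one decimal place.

Fixed contribution from the other source: Σ 10^(L/10) = 10^(70.7/10) = 1.175e+07 (70.70 dB(A)).
To meet 76.3 dB(A) overall, the treated air handling unit may contribute at most 10^(76.3/10) − 1.175e+07 = 3.091e+07, i.e. 74.90 dB(A).
So the air handling unit must be reduced from 80.1 to 74.90 dB(A): IL = 5.20 dB.

5.2 dB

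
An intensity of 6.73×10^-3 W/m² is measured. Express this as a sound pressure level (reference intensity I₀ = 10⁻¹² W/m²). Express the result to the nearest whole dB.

Dividing by I₀ shifts the exponent by 12: I/I₀ = 6.73×10^9.
L = 10·(0.8280 + 9) = 98.28 dB.

98 dB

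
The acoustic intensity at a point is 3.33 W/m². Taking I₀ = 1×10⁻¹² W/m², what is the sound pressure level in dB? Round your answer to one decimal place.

Dividing by I₀ shifts the exponent by 12: I/I₀ = 3.33×10^12.
L = 10·(0.5224 + 12) = 125.22 dB.

125.2 dB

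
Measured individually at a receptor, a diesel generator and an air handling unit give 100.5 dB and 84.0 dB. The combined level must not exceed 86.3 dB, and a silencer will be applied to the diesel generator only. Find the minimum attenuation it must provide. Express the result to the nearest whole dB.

Everything except the diesel generator sums to 10^(84.0/10) = 2.512e+08 in linear terms, 84.00 dB.
The limit corresponds to 10^(86.3/10) = 4.266e+08; subtracting the fixed part leaves 1.754e+08 for the diesel generator, i.e. 82.44 dB.
Required insertion loss = 100.5 − 82.44 = 18.06 dB.

18 dB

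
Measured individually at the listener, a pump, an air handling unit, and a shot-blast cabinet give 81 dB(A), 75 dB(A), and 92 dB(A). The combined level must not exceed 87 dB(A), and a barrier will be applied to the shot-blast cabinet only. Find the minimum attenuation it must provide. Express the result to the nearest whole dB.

The untreated sources together contribute 10^(81/10) + 10^(75/10) = 1.575e+08, i.e. 81.97 dB(A).
To meet 87 dB(A) overall, the treated shot-blast cabinet may contribute at most 10^(87/10) − 1.575e+08 = 3.437e+08, i.e. 85.36 dB(A).
Required insertion loss = 92 − 85.36 = 6.64 dB.

7 dB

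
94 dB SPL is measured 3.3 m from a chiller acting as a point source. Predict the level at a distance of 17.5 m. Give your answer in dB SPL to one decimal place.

79.5 dB SPL

Point-source attenuation: ΔL = 20·log₁₀(r₂/r₁) = 20·log₁₀(17.5/3.3) = 14.490 dB.
L₂ = 94 − 20·log₁₀(17.5/3.3) = 94 − 14.490 = 79.51 dB SPL.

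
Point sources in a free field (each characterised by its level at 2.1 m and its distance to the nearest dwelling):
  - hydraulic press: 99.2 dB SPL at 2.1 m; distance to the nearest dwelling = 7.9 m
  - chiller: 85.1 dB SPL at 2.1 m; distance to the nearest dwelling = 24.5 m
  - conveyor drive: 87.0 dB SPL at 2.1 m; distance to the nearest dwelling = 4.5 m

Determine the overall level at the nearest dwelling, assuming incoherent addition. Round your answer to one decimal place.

88.4 dB SPL

First find each source's level at the receiver (point-source: −20·log₁₀(r/r_ref)), then combine on an intensity basis.
hydraulic press: 99.2 − 20·log₁₀(7.9/2.1) = 99.2 − 11.51 = 87.69 dB SPL.
chiller: 85.1 − 20·log₁₀(24.5/2.1) = 85.1 − 21.34 = 63.76 dB SPL.
conveyor drive: 87.0 − 20·log₁₀(4.5/2.1) = 87.0 − 6.62 = 80.38 dB SPL.
Σ 10^(L/10) = 6.993e+08 → L_total = 10·log₁₀(6.993e+08) = 88.45 dB SPL.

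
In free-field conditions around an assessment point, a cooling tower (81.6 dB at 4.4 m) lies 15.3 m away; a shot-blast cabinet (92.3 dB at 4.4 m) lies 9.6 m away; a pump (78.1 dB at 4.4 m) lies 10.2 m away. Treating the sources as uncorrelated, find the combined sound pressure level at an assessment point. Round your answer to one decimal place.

First find each source's level at the receiver (point-source: −20·log₁₀(r/r_ref)), then combine on an intensity basis.
cooling tower: 81.6 − 20·log₁₀(15.3/4.4) = 81.6 − 10.82 = 70.78 dB.
shot-blast cabinet: 92.3 − 20·log₁₀(9.6/4.4) = 92.3 − 6.78 = 85.52 dB.
pump: 78.1 − 20·log₁₀(10.2/4.4) = 78.1 − 7.30 = 70.80 dB.
Σ 10^(L/10) = 3.807e+08 → L_total = 10·log₁₀(3.807e+08) = 85.81 dB.

85.8 dB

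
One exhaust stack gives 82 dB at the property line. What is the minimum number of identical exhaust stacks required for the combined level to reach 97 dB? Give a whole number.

32

Need L₁ + 10·log₁₀ N ≥ 97, i.e. log₁₀ N ≥ 1.50.
N ≥ 10^(15.0/10) = 31.623, so N = 32.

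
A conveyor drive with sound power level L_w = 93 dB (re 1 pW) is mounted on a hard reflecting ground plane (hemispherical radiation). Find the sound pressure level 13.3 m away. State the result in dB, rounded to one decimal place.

Free-field hemispherical radiation: L_p = L_w − 10·log₁₀(2π·r²), r = 13.3 m.
2π·r² = 1111 m², 10·log₁₀ of that is 30.459 dB.
L_p = 93 − 30.459 = 62.54 dB.

62.5 dB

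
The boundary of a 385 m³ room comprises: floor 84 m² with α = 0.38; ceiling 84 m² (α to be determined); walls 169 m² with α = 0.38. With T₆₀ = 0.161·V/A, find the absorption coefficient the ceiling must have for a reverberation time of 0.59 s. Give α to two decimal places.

A = 0.161·V/T₆₀ = 0.161·385/0.59 = 105.06 m² sabins.
Absorption from the other surfaces = 84·0.38 + 169·0.38 = 96.14 m², so the ceiling must supply 8.92 m² over 84 m².
α = 8.92/84 = 0.106.

0.11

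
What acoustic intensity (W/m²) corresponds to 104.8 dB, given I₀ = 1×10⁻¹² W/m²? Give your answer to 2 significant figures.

0.030 W/m²

I/I₀ = 10^(104.8/10) = 3.02e+10, so I = 3.02e+10 × 10⁻¹² W/m².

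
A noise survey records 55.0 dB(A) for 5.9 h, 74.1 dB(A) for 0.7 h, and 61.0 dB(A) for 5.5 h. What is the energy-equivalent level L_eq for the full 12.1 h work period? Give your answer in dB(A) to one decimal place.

63.5 dB(A)

L_eq = 10·log₁₀[(1/T)·Σ tᵢ·10^(Lᵢ/10)] with T = 12.1 h.
Σ tᵢ·10^(Lᵢ/10) = 5.9·10^(55.0/10) + 0.7·10^(74.1/10) + 5.5·10^(61.0/10) = 2.678e+07.
L_eq = 10·log₁₀(2.678e+07/12.1) = 63.45 dB(A).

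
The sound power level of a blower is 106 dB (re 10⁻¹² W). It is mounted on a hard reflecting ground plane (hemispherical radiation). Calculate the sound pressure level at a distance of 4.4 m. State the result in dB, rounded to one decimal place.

85.1 dB

The power spreads over a hemisphere of area 2π·r², so L_p = L_w − 10·log₁₀(2π·r²).
2π·r² = 121.6 m², 10·log₁₀ of that is 20.851 dB.
L_p = 106 − 20.851 = 85.15 dB.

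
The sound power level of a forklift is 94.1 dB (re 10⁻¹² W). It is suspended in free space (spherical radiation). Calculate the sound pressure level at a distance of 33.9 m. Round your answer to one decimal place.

52.5 dB

Free-field spherical radiation: L_p = L_w − 10·log₁₀(4π·r²), r = 33.9 m.
4π·r² = 1.444e+04 m², 10·log₁₀ of that is 41.596 dB.
L_p = 94.1 − 41.596 = 52.50 dB.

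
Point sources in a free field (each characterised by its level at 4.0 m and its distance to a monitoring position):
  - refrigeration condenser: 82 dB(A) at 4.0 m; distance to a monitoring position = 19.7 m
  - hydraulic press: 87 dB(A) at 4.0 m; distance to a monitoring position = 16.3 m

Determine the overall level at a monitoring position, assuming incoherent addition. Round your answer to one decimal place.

75.6 dB(A)

Apply inverse-square spreading to bring every level to the receiver, then sum 10^(L/10).
refrigeration condenser: 82 − 20·log₁₀(19.7/4.0) = 82 − 13.85 = 68.15 dB(A).
hydraulic press: 87 − 20·log₁₀(16.3/4.0) = 87 − 12.20 = 74.80 dB(A).
Σ 10^(L/10) = 3.672e+07 → L_total = 10·log₁₀(3.672e+07) = 75.65 dB(A).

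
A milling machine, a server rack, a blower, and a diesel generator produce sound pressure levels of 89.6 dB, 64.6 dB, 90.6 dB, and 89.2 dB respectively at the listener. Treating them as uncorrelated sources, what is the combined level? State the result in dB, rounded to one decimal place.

Incoherent sources combine by intensity addition: L_total = 10·log₁₀(Σ 10^(L_i/10)).
Σ 10^(L/10) = 10^(89.6/10) + 10^(64.6/10) + 10^(90.6/10) + 10^(89.2/10) = 2.895e+09.
L_total = 10·log₁₀(2.895e+09) = 94.62 dB.

94.6 dB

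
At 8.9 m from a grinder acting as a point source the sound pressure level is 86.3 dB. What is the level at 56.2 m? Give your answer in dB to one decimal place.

Spherical spreading from a point source gives a 20·log₁₀(r₂/r₁) drop.
L₂ = 86.3 − 20·log₁₀(56.2/8.9) = 86.3 − 16.007 = 70.29 dB.

70.3 dB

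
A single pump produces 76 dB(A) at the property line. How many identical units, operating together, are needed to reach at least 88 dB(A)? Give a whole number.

16

Need L₁ + 10·log₁₀ N ≥ 88, i.e. log₁₀ N ≥ 1.20.
N ≥ 10^(12.0/10) = 15.849, so N = 16.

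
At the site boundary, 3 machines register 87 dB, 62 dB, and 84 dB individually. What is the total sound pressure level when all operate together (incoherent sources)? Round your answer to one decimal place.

88.8 dB

Incoherent sources combine by intensity addition: L_total = 10·log₁₀(Σ 10^(L_i/10)).
Σ 10^(L/10) = 10^(87/10) + 10^(62/10) + 10^(84/10) = 7.540e+08.
L_total = 10·log₁₀(7.540e+08) = 88.77 dB.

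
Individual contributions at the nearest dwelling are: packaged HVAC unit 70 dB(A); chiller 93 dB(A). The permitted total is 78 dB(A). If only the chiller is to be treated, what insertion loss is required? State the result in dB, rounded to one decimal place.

15.7 dB

The untreated sources together contribute 10^(70/10) = 1.000e+07, i.e. 70.00 dB(A).
To meet 78 dB(A) overall, the treated chiller may contribute at most 10^(78/10) − 1.000e+07 = 5.310e+07, i.e. 77.25 dB(A).
So the chiller must be reduced from 93 to 77.25 dB(A): IL = 15.75 dB.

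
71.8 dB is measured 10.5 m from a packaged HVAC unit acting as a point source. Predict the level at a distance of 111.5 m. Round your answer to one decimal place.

51.3 dB

Point-source attenuation: ΔL = 20·log₁₀(r₂/r₁) = 20·log₁₀(111.5/10.5) = 20.522 dB.
L₂ = 71.8 − 20·log₁₀(111.5/10.5) = 71.8 − 20.522 = 51.28 dB.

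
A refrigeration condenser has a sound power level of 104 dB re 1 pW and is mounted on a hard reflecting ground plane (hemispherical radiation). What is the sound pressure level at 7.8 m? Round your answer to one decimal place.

78.2 dB

L_p = L_w − 10·log₁₀(2π·r²) with r = 7.8 m.
2π·r² = 382.3 m², 10·log₁₀ of that is 25.824 dB.
L_p = 104 − 25.824 = 78.18 dB.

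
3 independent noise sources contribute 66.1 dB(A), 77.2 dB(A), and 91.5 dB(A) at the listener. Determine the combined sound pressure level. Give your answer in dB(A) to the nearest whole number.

Incoherent sources combine by intensity addition: L_total = 10·log₁₀(Σ 10^(L_i/10)).
Σ 10^(L/10) = 10^(66.1/10) + 10^(77.2/10) + 10^(91.5/10) = 1.469e+09.
L_total = 10·log₁₀(1.469e+09) = 91.67 dB(A).

92 dB(A)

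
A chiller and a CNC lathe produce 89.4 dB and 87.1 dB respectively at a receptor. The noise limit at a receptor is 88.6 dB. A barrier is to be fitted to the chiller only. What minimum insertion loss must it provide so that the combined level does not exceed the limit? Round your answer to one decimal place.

6.1 dB

The untreated sources together contribute 10^(87.1/10) = 5.129e+08, i.e. 87.10 dB.
The limit corresponds to 10^(88.6/10) = 7.244e+08; subtracting the fixed part leaves 2.116e+08 for the chiller, i.e. 83.25 dB.
So the chiller must be reduced from 89.4 to 83.25 dB: IL = 6.15 dB.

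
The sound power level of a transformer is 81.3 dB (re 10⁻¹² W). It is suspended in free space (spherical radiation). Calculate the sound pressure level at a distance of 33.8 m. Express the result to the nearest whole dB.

40 dB

L_p = L_w − 10·log₁₀(4π·r²) with r = 33.8 m.
4π·r² = 1.436e+04 m², 10·log₁₀ of that is 41.570 dB.
L_p = 81.3 − 41.570 = 39.73 dB.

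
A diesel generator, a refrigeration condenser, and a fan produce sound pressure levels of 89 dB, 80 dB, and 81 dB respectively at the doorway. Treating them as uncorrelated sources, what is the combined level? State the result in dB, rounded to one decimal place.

90.1 dB

Incoherent sources combine by intensity addition: L_total = 10·log₁₀(Σ 10^(L_i/10)).
Σ 10^(L/10) = 10^(89/10) + 10^(80/10) + 10^(81/10) = 1.020e+09.
L_total = 10·log₁₀(1.020e+09) = 90.09 dB.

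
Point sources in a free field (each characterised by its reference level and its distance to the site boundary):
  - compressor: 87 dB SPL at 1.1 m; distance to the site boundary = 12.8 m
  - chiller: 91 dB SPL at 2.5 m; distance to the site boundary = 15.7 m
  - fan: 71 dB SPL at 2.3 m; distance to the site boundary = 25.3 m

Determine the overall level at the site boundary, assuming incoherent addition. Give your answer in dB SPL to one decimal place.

Apply inverse-square spreading to bring every level to the receiver, then sum 10^(L/10).
compressor: 87 − 20·log₁₀(12.8/1.1) = 87 − 21.32 = 65.68 dB SPL.
chiller: 91 − 20·log₁₀(15.7/2.5) = 91 − 15.96 = 75.04 dB SPL.
fan: 71 − 20·log₁₀(25.3/2.3) = 71 − 20.83 = 50.17 dB SPL.
Σ 10^(L/10) = 3.573e+07 → L_total = 10·log₁₀(3.573e+07) = 75.53 dB SPL.

75.5 dB SPL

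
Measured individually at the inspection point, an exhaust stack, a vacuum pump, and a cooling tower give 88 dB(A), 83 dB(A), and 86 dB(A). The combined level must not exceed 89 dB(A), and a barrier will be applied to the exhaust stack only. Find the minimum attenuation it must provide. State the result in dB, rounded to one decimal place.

5.1 dB

Everything except the exhaust stack sums to 10^(83/10) + 10^(86/10) = 5.976e+08 in linear terms, 87.76 dB(A).
The limit corresponds to 10^(89/10) = 7.943e+08; subtracting the fixed part leaves 1.967e+08 for the exhaust stack, i.e. 82.94 dB(A).
So the exhaust stack must be reduced from 88 to 82.94 dB(A): IL = 5.06 dB.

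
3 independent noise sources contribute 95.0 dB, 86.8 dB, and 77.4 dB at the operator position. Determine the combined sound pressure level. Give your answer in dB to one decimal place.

Incoherent sources combine by intensity addition: L_total = 10·log₁₀(Σ 10^(L_i/10)).
Σ 10^(L/10) = 10^(95.0/10) + 10^(86.8/10) + 10^(77.4/10) = 3.696e+09.
L_total = 10·log₁₀(3.696e+09) = 95.68 dB.

95.7 dB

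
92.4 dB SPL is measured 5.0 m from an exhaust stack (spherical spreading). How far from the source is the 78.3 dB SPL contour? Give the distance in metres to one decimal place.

25.3 m

Point-source spreading drops the level by 20·log₁₀(r₂/r₁); inverting, r₂/r₁ = 10^(ΔL/20).
r₂ = 5.0·10^((92.4−78.3)/20) = 5.0·10^(14.1/20) = 25.35 m.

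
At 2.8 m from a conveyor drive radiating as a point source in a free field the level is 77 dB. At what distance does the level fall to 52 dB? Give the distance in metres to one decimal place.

49.8 m

The 25.0 dB drop corresponds to a distance ratio of 10^(25.0/20) for a point source.
r₂ = 2.8·10^((77−52)/20) = 2.8·10^(25.0/20) = 49.79 m.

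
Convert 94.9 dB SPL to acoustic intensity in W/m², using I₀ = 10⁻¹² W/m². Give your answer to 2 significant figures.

0.0031 W/m²

I = I₀·10^(L/10) = 10⁻¹² × 10^(94.9/10) = 10^(-2.510).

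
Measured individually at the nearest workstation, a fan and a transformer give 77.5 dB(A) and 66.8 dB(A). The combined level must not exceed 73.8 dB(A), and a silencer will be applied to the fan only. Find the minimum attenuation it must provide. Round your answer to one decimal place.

Fixed contribution from the other source: Σ 10^(L/10) = 10^(66.8/10) = 4.786e+06 (66.80 dB(A)).
To meet 73.8 dB(A) overall, the treated fan may contribute at most 10^(73.8/10) − 4.786e+06 = 1.920e+07, i.e. 72.83 dB(A).
So the fan must be reduced from 77.5 to 72.83 dB(A): IL = 4.67 dB.

4.7 dB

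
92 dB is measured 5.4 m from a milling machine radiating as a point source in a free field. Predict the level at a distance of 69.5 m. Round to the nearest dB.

70 dB

Point-source attenuation: ΔL = 20·log₁₀(r₂/r₁) = 20·log₁₀(69.5/5.4) = 22.192 dB.
L₂ = 92 − 20·log₁₀(69.5/5.4) = 92 − 22.192 = 69.81 dB.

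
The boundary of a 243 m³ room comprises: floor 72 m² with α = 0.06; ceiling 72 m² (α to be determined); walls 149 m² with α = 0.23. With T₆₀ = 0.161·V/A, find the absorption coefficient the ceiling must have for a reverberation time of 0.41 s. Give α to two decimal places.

0.79

A = 0.161·V/T₆₀ = 0.161·243/0.41 = 95.42 m² sabins.
Absorption from the other surfaces = 72·0.06 + 149·0.23 = 38.59 m², so the ceiling must supply 56.83 m² over 72 m².
α = 56.83/72 = 0.789.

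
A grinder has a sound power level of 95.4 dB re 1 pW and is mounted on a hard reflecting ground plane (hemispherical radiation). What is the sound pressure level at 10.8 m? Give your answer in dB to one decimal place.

66.7 dB

The power spreads over a hemisphere of area 2π·r², so L_p = L_w − 10·log₁₀(2π·r²).
2π·r² = 732.9 m², 10·log₁₀ of that is 28.650 dB.
L_p = 95.4 − 28.650 = 66.75 dB.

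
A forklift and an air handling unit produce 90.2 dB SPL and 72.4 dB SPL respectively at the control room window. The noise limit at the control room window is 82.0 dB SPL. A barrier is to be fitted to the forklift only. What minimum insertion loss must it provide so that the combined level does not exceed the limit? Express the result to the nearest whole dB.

Fixed contribution from the other source: Σ 10^(L/10) = 10^(72.4/10) = 1.738e+07 (72.40 dB SPL).
To meet 82.0 dB SPL overall, the treated forklift may contribute at most 10^(82.0/10) − 1.738e+07 = 1.411e+08, i.e. 81.50 dB SPL.
So the forklift must be reduced from 90.2 to 81.50 dB SPL: IL = 8.70 dB.

9 dB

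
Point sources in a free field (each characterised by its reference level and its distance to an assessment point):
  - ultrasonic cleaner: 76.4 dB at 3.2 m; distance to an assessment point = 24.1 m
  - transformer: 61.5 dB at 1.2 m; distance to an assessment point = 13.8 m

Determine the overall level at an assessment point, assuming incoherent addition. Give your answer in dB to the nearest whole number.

59 dB

Propagate each source to the receiver with L = L_ref − 20·log₁₀(r/r_ref), then add intensities.
ultrasonic cleaner: 76.4 − 20·log₁₀(24.1/3.2) = 76.4 − 17.54 = 58.86 dB.
transformer: 61.5 − 20·log₁₀(13.8/1.2) = 61.5 − 21.21 = 40.29 dB.
Σ 10^(L/10) = 7.803e+05 → L_total = 10·log₁₀(7.803e+05) = 58.92 dB.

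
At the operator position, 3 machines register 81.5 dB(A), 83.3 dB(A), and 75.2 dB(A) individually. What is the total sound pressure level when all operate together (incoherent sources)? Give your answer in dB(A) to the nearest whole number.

Incoherent sources combine by intensity addition: L_total = 10·log₁₀(Σ 10^(L_i/10)).
Σ 10^(L/10) = 10^(81.5/10) + 10^(83.3/10) + 10^(75.2/10) = 3.882e+08.
L_total = 10·log₁₀(3.882e+08) = 85.89 dB(A).

86 dB(A)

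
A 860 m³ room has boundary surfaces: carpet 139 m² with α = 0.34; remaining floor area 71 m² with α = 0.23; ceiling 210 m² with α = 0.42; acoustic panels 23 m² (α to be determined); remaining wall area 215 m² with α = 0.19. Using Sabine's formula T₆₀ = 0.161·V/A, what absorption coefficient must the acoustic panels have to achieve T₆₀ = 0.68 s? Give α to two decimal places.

A = 0.161·V/T₆₀ = 0.161·860/0.68 = 203.62 m² sabins.
Absorption from the other surfaces = 139·0.34 + 71·0.23 + 210·0.42 + 215·0.19 = 192.64 m², so the acoustic panels must supply 10.98 m² over 23 m².
α = 10.98/23 = 0.477.

0.48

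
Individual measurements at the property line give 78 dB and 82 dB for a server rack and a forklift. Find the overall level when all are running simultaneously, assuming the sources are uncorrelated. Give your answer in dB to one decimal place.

For uncorrelated sources the intensities add, so convert each level to linear form, sum, and take 10·log₁₀ of the total.
Σ 10^(L/10) = 10^(78/10) + 10^(82/10) = 2.216e+08.
L_total = 10·log₁₀(2.216e+08) = 83.46 dB.

83.5 dB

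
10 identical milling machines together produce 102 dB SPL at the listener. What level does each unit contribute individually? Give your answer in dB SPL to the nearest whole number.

For N identical incoherent sources L_total = L₁ + 10·log₁₀ N, so L₁ = 102 − 10·log₁₀(10) = 102 − 10.000.

92 dB SPL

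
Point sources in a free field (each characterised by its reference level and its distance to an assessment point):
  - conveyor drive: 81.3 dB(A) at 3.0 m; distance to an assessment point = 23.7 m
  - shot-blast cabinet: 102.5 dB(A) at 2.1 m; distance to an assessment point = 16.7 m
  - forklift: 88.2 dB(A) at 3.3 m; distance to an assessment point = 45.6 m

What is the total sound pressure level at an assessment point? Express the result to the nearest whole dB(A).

85 dB(A)

First find each source's level at the receiver (point-source: −20·log₁₀(r/r_ref)), then combine on an intensity basis.
conveyor drive: 81.3 − 20·log₁₀(23.7/3.0) = 81.3 − 17.95 = 63.35 dB(A).
shot-blast cabinet: 102.5 − 20·log₁₀(16.7/2.1) = 102.5 − 18.01 = 84.49 dB(A).
forklift: 88.2 − 20·log₁₀(45.6/3.3) = 88.2 − 22.81 = 65.39 dB(A).
Σ 10^(L/10) = 2.868e+08 → L_total = 10·log₁₀(2.868e+08) = 84.58 dB(A).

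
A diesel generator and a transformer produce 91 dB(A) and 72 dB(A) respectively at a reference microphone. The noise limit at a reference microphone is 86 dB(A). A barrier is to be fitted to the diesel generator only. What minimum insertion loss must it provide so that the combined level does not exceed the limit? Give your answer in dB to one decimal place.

The untreated sources together contribute 10^(72/10) = 1.585e+07, i.e. 72.00 dB(A).
The limit corresponds to 10^(86/10) = 3.981e+08; subtracting the fixed part leaves 3.823e+08 for the diesel generator, i.e. 85.82 dB(A).
Required insertion loss = 91 − 85.82 = 5.18 dB.

5.2 dB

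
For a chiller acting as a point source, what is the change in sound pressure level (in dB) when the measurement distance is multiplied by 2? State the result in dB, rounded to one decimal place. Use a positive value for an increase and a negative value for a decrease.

A point source loses 6 dB per doubling of distance; generally ΔL = −20·log₁₀(r₂/r₁).
ΔL = −20·log₁₀(2) = -6.02 dB.

-6.0 dB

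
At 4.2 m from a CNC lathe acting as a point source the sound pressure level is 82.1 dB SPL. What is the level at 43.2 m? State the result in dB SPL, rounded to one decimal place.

Point-source attenuation: ΔL = 20·log₁₀(r₂/r₁) = 20·log₁₀(43.2/4.2) = 20.245 dB.
L₂ = 82.1 − 20·log₁₀(43.2/4.2) = 82.1 − 20.245 = 61.86 dB SPL.

61.9 dB SPL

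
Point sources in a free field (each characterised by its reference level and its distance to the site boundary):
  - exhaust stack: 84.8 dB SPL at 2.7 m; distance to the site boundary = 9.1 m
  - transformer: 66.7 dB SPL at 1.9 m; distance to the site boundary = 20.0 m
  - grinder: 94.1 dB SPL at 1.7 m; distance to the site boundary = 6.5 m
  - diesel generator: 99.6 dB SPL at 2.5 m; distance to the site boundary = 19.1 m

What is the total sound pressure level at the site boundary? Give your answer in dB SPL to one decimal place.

85.5 dB SPL

First find each source's level at the receiver (point-source: −20·log₁₀(r/r_ref)), then combine on an intensity basis.
exhaust stack: 84.8 − 20·log₁₀(9.1/2.7) = 84.8 − 10.55 = 74.25 dB SPL.
transformer: 66.7 − 20·log₁₀(20.0/1.9) = 66.7 − 20.45 = 46.25 dB SPL.
grinder: 94.1 − 20·log₁₀(6.5/1.7) = 94.1 − 11.65 = 82.45 dB SPL.
diesel generator: 99.6 − 20·log₁₀(19.1/2.5) = 99.6 − 17.66 = 81.94 dB SPL.
Σ 10^(L/10) = 3.587e+08 → L_total = 10·log₁₀(3.587e+08) = 85.55 dB SPL.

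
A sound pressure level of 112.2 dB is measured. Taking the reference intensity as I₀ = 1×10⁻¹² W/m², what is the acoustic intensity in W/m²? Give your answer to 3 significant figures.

0.166 W/m²

I = I₀·10^(L/10) = 10⁻¹² × 10^(112.2/10) = 10^(-0.780).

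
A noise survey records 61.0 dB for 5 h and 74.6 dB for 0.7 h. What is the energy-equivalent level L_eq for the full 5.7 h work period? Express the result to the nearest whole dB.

67 dB

Weight each interval's intensity by its duration and average over T = 5.7 h:
Σ tᵢ·10^(Lᵢ/10) = 5·10^(61.0/10) + 0.7·10^(74.6/10) = 2.648e+07.
L_eq = 10·log₁₀(2.648e+07/5.7) = 66.67 dB.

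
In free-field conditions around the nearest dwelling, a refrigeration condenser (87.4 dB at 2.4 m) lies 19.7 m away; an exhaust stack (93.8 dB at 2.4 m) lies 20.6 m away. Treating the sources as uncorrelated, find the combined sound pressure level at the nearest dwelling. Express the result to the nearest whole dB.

76 dB

Apply inverse-square spreading to bring every level to the receiver, then sum 10^(L/10).
refrigeration condenser: 87.4 − 20·log₁₀(19.7/2.4) = 87.4 − 18.29 = 69.11 dB.
exhaust stack: 93.8 − 20·log₁₀(20.6/2.4) = 93.8 − 18.67 = 75.13 dB.
Σ 10^(L/10) = 4.072e+07 → L_total = 10·log₁₀(4.072e+07) = 76.10 dB.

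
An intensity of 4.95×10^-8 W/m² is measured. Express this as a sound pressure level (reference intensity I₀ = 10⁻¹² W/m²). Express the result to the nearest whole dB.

47 dB

I/I₀ = 4.95×10^-8/10⁻¹² = 4.95×10^4, and L = 10·log₁₀(I/I₀).
L = 10·(0.6946 + 4) = 46.95 dB.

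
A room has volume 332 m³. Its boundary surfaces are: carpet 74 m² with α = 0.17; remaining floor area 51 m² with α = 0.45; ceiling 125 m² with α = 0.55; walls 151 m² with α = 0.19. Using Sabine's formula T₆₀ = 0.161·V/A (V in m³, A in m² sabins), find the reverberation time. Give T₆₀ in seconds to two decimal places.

Total absorption A = 74·0.17 + 51·0.45 + 125·0.55 + 151·0.19 = 132.97 m² sabins.
T₆₀ = 0.161·V/A = 0.161·332/132.97 = 0.402 s.

0.40 s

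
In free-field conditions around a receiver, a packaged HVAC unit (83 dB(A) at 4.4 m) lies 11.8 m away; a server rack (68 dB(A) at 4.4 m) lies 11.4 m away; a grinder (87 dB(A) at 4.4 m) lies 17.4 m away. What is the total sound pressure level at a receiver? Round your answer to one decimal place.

77.8 dB(A)

Propagate each source to the receiver with L = L_ref − 20·log₁₀(r/r_ref), then add intensities.
packaged HVAC unit: 83 − 20·log₁₀(11.8/4.4) = 83 − 8.57 = 74.43 dB(A).
server rack: 68 − 20·log₁₀(11.4/4.4) = 68 − 8.27 = 59.73 dB(A).
grinder: 87 − 20·log₁₀(17.4/4.4) = 87 − 11.94 = 75.06 dB(A).
Σ 10^(L/10) = 6.073e+07 → L_total = 10·log₁₀(6.073e+07) = 77.83 dB(A).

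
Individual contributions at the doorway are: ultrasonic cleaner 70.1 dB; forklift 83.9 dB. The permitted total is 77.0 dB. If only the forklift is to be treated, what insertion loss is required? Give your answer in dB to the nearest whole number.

Fixed contribution from the other source: Σ 10^(L/10) = 10^(70.1/10) = 1.023e+07 (70.10 dB).
The limit corresponds to 10^(77.0/10) = 5.012e+07; subtracting the fixed part leaves 3.989e+07 for the forklift, i.e. 76.01 dB.
Required insertion loss = 83.9 − 76.01 = 7.89 dB.

8 dB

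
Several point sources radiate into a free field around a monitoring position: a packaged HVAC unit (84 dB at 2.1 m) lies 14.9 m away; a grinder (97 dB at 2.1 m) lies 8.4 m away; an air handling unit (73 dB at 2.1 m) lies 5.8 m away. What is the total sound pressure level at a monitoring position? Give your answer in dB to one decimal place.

First find each source's level at the receiver (point-source: −20·log₁₀(r/r_ref)), then combine on an intensity basis.
packaged HVAC unit: 84 − 20·log₁₀(14.9/2.1) = 84 − 17.02 = 66.98 dB.
grinder: 97 − 20·log₁₀(8.4/2.1) = 97 − 12.04 = 84.96 dB.
air handling unit: 73 − 20·log₁₀(5.8/2.1) = 73 − 8.82 = 64.18 dB.
Σ 10^(L/10) = 3.208e+08 → L_total = 10·log₁₀(3.208e+08) = 85.06 dB.

85.1 dB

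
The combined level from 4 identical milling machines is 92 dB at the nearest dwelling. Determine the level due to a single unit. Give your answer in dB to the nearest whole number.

Dividing the total intensity by 4 lowers the level by 10·log₁₀ 4 = 6.021 dB: L₁ = 92 − 6.021.

86 dB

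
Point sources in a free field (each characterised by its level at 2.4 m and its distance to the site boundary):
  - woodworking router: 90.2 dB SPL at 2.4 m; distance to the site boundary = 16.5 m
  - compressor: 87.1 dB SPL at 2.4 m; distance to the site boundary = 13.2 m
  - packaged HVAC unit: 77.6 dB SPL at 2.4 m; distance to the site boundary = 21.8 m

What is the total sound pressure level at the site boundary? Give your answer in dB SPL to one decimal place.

76.0 dB SPL

First find each source's level at the receiver (point-source: −20·log₁₀(r/r_ref)), then combine on an intensity basis.
woodworking router: 90.2 − 20·log₁₀(16.5/2.4) = 90.2 − 16.75 = 73.45 dB SPL.
compressor: 87.1 − 20·log₁₀(13.2/2.4) = 87.1 − 14.81 = 72.29 dB SPL.
packaged HVAC unit: 77.6 − 20·log₁₀(21.8/2.4) = 77.6 − 19.16 = 58.44 dB SPL.
Σ 10^(L/10) = 3.981e+07 → L_total = 10·log₁₀(3.981e+07) = 76.00 dB SPL.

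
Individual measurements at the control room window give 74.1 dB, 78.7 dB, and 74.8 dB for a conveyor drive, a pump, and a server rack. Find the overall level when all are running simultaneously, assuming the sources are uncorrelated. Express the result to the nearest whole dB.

For uncorrelated sources the intensities add, so convert each level to linear form, sum, and take 10·log₁₀ of the total.
Σ 10^(L/10) = 10^(74.1/10) + 10^(78.7/10) + 10^(74.8/10) = 1.300e+08.
L_total = 10·log₁₀(1.300e+08) = 81.14 dB.

81 dB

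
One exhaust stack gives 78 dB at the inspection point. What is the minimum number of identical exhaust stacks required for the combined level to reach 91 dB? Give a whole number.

N identical sources give L₁ + 10·log₁₀ N, so require 10·log₁₀ N ≥ 91 − 78 = 13.0 dB.
N ≥ 10^(13.0/10) = 19.953, so N = 20.

20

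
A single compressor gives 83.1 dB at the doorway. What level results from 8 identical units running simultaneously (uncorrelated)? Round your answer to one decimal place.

With 8 equal, uncorrelated contributions the intensity is 8× that of one unit, giving a rise of 10·log₁₀ 8.
L_total = 83.1 + 10·log₁₀(8) = 83.1 + 9.031 = 92.13 dB.

92.1 dB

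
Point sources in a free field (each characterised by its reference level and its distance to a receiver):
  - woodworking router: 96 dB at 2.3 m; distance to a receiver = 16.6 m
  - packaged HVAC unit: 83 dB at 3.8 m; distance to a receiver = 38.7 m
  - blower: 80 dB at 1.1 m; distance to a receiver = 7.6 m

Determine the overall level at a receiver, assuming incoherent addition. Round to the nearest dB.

79 dB

First find each source's level at the receiver (point-source: −20·log₁₀(r/r_ref)), then combine on an intensity basis.
woodworking router: 96 − 20·log₁₀(16.6/2.3) = 96 − 17.17 = 78.83 dB.
packaged HVAC unit: 83 − 20·log₁₀(38.7/3.8) = 83 − 20.16 = 62.84 dB.
blower: 80 − 20·log₁₀(7.6/1.1) = 80 − 16.79 = 63.21 dB.
Σ 10^(L/10) = 8.044e+07 → L_total = 10·log₁₀(8.044e+07) = 79.05 dB.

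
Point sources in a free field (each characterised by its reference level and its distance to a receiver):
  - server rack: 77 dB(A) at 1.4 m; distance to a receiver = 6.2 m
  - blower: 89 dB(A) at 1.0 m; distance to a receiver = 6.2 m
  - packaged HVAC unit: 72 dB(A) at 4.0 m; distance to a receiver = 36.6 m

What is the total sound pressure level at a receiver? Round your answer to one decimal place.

Apply inverse-square spreading to bring every level to the receiver, then sum 10^(L/10).
server rack: 77 − 20·log₁₀(6.2/1.4) = 77 − 12.93 = 64.07 dB(A).
blower: 89 − 20·log₁₀(6.2/1.0) = 89 − 15.85 = 73.15 dB(A).
packaged HVAC unit: 72 − 20·log₁₀(36.6/4.0) = 72 − 19.23 = 52.77 dB(A).
Σ 10^(L/10) = 2.341e+07 → L_total = 10·log₁₀(2.341e+07) = 73.69 dB(A).

73.7 dB(A)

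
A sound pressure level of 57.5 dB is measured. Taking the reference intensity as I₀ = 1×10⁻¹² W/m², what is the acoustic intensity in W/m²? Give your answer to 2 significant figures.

L = 10·log₁₀(I/I₀) ⇒ I = I₀·10^(L/10) = 10⁻¹² × 10^5.75.

5.6e-07 W/m²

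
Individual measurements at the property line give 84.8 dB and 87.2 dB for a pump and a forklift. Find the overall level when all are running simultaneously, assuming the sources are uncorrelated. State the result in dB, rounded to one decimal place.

89.2 dB

For uncorrelated sources the intensities add, so convert each level to linear form, sum, and take 10·log₁₀ of the total.
Σ 10^(L/10) = 10^(84.8/10) + 10^(87.2/10) = 8.268e+08.
L_total = 10·log₁₀(8.268e+08) = 89.17 dB.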